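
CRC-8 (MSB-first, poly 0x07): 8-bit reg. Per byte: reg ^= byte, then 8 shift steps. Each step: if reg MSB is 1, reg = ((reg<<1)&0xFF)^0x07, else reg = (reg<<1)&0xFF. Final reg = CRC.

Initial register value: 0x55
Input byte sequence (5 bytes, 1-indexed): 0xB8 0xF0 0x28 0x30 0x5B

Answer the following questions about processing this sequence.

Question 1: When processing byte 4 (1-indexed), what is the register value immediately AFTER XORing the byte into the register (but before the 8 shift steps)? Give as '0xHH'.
Answer: 0xA3

Derivation:
Register before byte 4: 0x93
Byte 4: 0x30
0x93 XOR 0x30 = 0xA3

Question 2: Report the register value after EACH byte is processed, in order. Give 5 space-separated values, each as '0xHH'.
0x8D 0x74 0x93 0x60 0xA1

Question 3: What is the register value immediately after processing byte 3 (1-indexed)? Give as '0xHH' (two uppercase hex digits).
After byte 1 (0xB8): reg=0x8D
After byte 2 (0xF0): reg=0x74
After byte 3 (0x28): reg=0x93

Answer: 0x93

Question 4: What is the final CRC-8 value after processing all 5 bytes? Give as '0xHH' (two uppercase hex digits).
After byte 1 (0xB8): reg=0x8D
After byte 2 (0xF0): reg=0x74
After byte 3 (0x28): reg=0x93
After byte 4 (0x30): reg=0x60
After byte 5 (0x5B): reg=0xA1

Answer: 0xA1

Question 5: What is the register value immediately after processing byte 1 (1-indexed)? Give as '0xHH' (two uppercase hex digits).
After byte 1 (0xB8): reg=0x8D

Answer: 0x8D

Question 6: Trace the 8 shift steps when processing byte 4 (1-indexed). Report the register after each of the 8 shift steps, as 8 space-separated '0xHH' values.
After byte 1 (0xB8): reg=0x8D
After byte 2 (0xF0): reg=0x74
After byte 3 (0x28): reg=0x93
Register before byte 4: 0x93
After XOR with byte 0x30: 0xA3

Answer: 0x41 0x82 0x03 0x06 0x0C 0x18 0x30 0x60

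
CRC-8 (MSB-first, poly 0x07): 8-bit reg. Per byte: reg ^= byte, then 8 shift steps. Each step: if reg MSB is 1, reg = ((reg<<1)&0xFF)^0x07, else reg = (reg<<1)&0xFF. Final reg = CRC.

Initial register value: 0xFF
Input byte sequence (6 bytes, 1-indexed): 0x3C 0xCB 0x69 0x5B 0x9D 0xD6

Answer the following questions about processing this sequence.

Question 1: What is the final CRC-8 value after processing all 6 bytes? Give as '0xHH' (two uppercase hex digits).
Answer: 0x1E

Derivation:
After byte 1 (0x3C): reg=0x47
After byte 2 (0xCB): reg=0xAD
After byte 3 (0x69): reg=0x52
After byte 4 (0x5B): reg=0x3F
After byte 5 (0x9D): reg=0x67
After byte 6 (0xD6): reg=0x1E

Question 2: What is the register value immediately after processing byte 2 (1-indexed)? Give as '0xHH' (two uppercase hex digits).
Answer: 0xAD

Derivation:
After byte 1 (0x3C): reg=0x47
After byte 2 (0xCB): reg=0xAD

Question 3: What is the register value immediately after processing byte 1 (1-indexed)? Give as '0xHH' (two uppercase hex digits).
Answer: 0x47

Derivation:
After byte 1 (0x3C): reg=0x47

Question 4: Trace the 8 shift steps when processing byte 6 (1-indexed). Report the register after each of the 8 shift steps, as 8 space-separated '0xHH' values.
Answer: 0x65 0xCA 0x93 0x21 0x42 0x84 0x0F 0x1E

Derivation:
After byte 1 (0x3C): reg=0x47
After byte 2 (0xCB): reg=0xAD
After byte 3 (0x69): reg=0x52
After byte 4 (0x5B): reg=0x3F
After byte 5 (0x9D): reg=0x67
Register before byte 6: 0x67
After XOR with byte 0xD6: 0xB1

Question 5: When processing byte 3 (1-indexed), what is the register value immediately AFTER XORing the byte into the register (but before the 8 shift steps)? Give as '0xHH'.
Register before byte 3: 0xAD
Byte 3: 0x69
0xAD XOR 0x69 = 0xC4

Answer: 0xC4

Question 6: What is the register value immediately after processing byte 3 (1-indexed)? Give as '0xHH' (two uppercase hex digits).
After byte 1 (0x3C): reg=0x47
After byte 2 (0xCB): reg=0xAD
After byte 3 (0x69): reg=0x52

Answer: 0x52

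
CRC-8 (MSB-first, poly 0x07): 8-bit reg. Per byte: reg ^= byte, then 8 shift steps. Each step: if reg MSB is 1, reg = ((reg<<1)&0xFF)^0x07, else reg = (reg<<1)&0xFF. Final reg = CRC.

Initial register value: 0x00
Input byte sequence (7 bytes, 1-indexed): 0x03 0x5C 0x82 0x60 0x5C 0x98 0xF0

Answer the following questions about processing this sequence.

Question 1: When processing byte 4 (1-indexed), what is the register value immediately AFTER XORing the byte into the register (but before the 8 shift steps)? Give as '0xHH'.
Register before byte 4: 0xCA
Byte 4: 0x60
0xCA XOR 0x60 = 0xAA

Answer: 0xAA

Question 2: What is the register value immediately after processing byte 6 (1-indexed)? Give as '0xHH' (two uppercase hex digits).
Answer: 0xFE

Derivation:
After byte 1 (0x03): reg=0x09
After byte 2 (0x5C): reg=0xAC
After byte 3 (0x82): reg=0xCA
After byte 4 (0x60): reg=0x5F
After byte 5 (0x5C): reg=0x09
After byte 6 (0x98): reg=0xFE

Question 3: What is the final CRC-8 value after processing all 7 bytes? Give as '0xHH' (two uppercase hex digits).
After byte 1 (0x03): reg=0x09
After byte 2 (0x5C): reg=0xAC
After byte 3 (0x82): reg=0xCA
After byte 4 (0x60): reg=0x5F
After byte 5 (0x5C): reg=0x09
After byte 6 (0x98): reg=0xFE
After byte 7 (0xF0): reg=0x2A

Answer: 0x2A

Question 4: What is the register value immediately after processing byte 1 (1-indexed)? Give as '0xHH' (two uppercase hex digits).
After byte 1 (0x03): reg=0x09

Answer: 0x09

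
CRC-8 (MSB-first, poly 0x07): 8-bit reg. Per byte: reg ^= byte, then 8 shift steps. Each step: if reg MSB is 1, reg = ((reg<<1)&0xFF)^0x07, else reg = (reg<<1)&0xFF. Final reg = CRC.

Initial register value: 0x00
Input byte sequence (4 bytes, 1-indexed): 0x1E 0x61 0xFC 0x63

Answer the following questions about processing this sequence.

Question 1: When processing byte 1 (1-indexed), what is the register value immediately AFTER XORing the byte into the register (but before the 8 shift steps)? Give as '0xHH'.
Register before byte 1: 0x00
Byte 1: 0x1E
0x00 XOR 0x1E = 0x1E

Answer: 0x1E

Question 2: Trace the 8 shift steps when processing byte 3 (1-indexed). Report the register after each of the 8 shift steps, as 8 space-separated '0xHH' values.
Answer: 0xBA 0x73 0xE6 0xCB 0x91 0x25 0x4A 0x94

Derivation:
After byte 1 (0x1E): reg=0x5A
After byte 2 (0x61): reg=0xA1
Register before byte 3: 0xA1
After XOR with byte 0xFC: 0x5D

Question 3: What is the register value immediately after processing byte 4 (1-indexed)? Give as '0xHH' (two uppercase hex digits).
Answer: 0xCB

Derivation:
After byte 1 (0x1E): reg=0x5A
After byte 2 (0x61): reg=0xA1
After byte 3 (0xFC): reg=0x94
After byte 4 (0x63): reg=0xCB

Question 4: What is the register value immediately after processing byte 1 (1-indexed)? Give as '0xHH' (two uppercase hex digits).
After byte 1 (0x1E): reg=0x5A

Answer: 0x5A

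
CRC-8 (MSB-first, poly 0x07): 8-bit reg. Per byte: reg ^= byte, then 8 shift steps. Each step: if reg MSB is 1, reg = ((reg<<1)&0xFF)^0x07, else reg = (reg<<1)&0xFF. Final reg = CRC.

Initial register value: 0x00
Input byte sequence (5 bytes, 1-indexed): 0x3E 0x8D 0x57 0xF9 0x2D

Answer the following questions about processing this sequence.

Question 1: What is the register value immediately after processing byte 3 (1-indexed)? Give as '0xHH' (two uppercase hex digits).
After byte 1 (0x3E): reg=0xBA
After byte 2 (0x8D): reg=0x85
After byte 3 (0x57): reg=0x30

Answer: 0x30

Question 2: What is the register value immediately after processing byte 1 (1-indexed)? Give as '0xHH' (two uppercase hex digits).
After byte 1 (0x3E): reg=0xBA

Answer: 0xBA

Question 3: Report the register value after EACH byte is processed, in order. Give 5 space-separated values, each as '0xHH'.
0xBA 0x85 0x30 0x71 0x93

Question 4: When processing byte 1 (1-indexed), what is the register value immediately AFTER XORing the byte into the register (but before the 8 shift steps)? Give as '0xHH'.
Answer: 0x3E

Derivation:
Register before byte 1: 0x00
Byte 1: 0x3E
0x00 XOR 0x3E = 0x3E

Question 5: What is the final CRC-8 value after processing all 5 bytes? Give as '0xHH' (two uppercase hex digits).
Answer: 0x93

Derivation:
After byte 1 (0x3E): reg=0xBA
After byte 2 (0x8D): reg=0x85
After byte 3 (0x57): reg=0x30
After byte 4 (0xF9): reg=0x71
After byte 5 (0x2D): reg=0x93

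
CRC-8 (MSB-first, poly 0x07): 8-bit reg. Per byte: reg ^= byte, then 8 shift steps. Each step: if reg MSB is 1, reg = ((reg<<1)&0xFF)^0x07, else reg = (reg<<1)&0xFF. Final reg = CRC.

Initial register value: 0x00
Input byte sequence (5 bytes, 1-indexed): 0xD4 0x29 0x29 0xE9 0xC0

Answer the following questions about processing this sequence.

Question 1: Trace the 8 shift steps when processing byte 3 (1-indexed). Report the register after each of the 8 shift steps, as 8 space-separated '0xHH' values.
Answer: 0x30 0x60 0xC0 0x87 0x09 0x12 0x24 0x48

Derivation:
After byte 1 (0xD4): reg=0x22
After byte 2 (0x29): reg=0x31
Register before byte 3: 0x31
After XOR with byte 0x29: 0x18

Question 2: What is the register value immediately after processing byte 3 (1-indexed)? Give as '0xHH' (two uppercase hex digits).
Answer: 0x48

Derivation:
After byte 1 (0xD4): reg=0x22
After byte 2 (0x29): reg=0x31
After byte 3 (0x29): reg=0x48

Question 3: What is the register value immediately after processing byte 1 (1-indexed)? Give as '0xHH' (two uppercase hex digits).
After byte 1 (0xD4): reg=0x22

Answer: 0x22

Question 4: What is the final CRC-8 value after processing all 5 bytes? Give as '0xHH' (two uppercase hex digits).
After byte 1 (0xD4): reg=0x22
After byte 2 (0x29): reg=0x31
After byte 3 (0x29): reg=0x48
After byte 4 (0xE9): reg=0x6E
After byte 5 (0xC0): reg=0x43

Answer: 0x43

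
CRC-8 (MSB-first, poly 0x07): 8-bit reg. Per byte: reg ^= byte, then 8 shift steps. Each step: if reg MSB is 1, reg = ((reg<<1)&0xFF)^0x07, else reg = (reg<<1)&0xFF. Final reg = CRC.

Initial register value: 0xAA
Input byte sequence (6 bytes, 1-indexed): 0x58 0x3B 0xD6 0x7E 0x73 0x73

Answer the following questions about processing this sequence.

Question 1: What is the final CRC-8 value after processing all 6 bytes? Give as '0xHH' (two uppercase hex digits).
After byte 1 (0x58): reg=0xD0
After byte 2 (0x3B): reg=0x9F
After byte 3 (0xD6): reg=0xF8
After byte 4 (0x7E): reg=0x9B
After byte 5 (0x73): reg=0x96
After byte 6 (0x73): reg=0xB5

Answer: 0xB5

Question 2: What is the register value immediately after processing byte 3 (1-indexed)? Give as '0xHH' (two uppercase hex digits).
After byte 1 (0x58): reg=0xD0
After byte 2 (0x3B): reg=0x9F
After byte 3 (0xD6): reg=0xF8

Answer: 0xF8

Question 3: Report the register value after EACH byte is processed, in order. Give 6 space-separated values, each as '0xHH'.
0xD0 0x9F 0xF8 0x9B 0x96 0xB5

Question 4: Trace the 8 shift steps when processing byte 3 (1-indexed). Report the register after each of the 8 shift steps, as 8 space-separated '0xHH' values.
Answer: 0x92 0x23 0x46 0x8C 0x1F 0x3E 0x7C 0xF8

Derivation:
After byte 1 (0x58): reg=0xD0
After byte 2 (0x3B): reg=0x9F
Register before byte 3: 0x9F
After XOR with byte 0xD6: 0x49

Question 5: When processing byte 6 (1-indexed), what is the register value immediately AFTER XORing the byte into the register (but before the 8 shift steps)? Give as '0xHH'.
Register before byte 6: 0x96
Byte 6: 0x73
0x96 XOR 0x73 = 0xE5

Answer: 0xE5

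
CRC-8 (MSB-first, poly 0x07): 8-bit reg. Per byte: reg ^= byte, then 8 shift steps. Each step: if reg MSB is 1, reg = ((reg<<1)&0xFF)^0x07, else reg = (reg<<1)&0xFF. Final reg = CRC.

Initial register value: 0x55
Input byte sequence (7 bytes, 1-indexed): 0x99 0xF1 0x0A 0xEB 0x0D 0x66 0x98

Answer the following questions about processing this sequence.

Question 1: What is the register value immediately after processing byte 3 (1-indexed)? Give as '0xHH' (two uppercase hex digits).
After byte 1 (0x99): reg=0x6A
After byte 2 (0xF1): reg=0xC8
After byte 3 (0x0A): reg=0x40

Answer: 0x40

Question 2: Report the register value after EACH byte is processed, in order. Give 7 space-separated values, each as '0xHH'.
0x6A 0xC8 0x40 0x58 0xAC 0x78 0xAE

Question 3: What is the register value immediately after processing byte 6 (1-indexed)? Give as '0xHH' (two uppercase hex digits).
Answer: 0x78

Derivation:
After byte 1 (0x99): reg=0x6A
After byte 2 (0xF1): reg=0xC8
After byte 3 (0x0A): reg=0x40
After byte 4 (0xEB): reg=0x58
After byte 5 (0x0D): reg=0xAC
After byte 6 (0x66): reg=0x78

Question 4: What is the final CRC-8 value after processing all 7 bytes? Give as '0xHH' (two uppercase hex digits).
After byte 1 (0x99): reg=0x6A
After byte 2 (0xF1): reg=0xC8
After byte 3 (0x0A): reg=0x40
After byte 4 (0xEB): reg=0x58
After byte 5 (0x0D): reg=0xAC
After byte 6 (0x66): reg=0x78
After byte 7 (0x98): reg=0xAE

Answer: 0xAE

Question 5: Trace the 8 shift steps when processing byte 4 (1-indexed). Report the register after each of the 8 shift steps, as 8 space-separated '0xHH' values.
After byte 1 (0x99): reg=0x6A
After byte 2 (0xF1): reg=0xC8
After byte 3 (0x0A): reg=0x40
Register before byte 4: 0x40
After XOR with byte 0xEB: 0xAB

Answer: 0x51 0xA2 0x43 0x86 0x0B 0x16 0x2C 0x58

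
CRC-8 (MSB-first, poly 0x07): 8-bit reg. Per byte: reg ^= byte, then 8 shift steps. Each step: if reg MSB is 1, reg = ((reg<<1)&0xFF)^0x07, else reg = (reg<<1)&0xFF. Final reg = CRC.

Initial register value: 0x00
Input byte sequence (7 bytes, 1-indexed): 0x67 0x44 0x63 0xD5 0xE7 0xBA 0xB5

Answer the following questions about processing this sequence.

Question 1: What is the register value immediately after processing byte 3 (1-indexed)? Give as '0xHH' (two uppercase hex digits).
Answer: 0xF2

Derivation:
After byte 1 (0x67): reg=0x32
After byte 2 (0x44): reg=0x45
After byte 3 (0x63): reg=0xF2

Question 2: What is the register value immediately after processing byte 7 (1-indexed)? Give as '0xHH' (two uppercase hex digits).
After byte 1 (0x67): reg=0x32
After byte 2 (0x44): reg=0x45
After byte 3 (0x63): reg=0xF2
After byte 4 (0xD5): reg=0xF5
After byte 5 (0xE7): reg=0x7E
After byte 6 (0xBA): reg=0x52
After byte 7 (0xB5): reg=0xBB

Answer: 0xBB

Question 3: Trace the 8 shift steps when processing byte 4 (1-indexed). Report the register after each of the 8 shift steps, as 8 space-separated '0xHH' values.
Answer: 0x4E 0x9C 0x3F 0x7E 0xFC 0xFF 0xF9 0xF5

Derivation:
After byte 1 (0x67): reg=0x32
After byte 2 (0x44): reg=0x45
After byte 3 (0x63): reg=0xF2
Register before byte 4: 0xF2
After XOR with byte 0xD5: 0x27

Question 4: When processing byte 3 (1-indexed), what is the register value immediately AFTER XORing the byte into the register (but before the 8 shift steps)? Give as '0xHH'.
Register before byte 3: 0x45
Byte 3: 0x63
0x45 XOR 0x63 = 0x26

Answer: 0x26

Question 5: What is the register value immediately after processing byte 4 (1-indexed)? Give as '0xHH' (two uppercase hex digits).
Answer: 0xF5

Derivation:
After byte 1 (0x67): reg=0x32
After byte 2 (0x44): reg=0x45
After byte 3 (0x63): reg=0xF2
After byte 4 (0xD5): reg=0xF5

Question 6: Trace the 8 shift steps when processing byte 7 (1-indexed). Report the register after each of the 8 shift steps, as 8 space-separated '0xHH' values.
Answer: 0xC9 0x95 0x2D 0x5A 0xB4 0x6F 0xDE 0xBB

Derivation:
After byte 1 (0x67): reg=0x32
After byte 2 (0x44): reg=0x45
After byte 3 (0x63): reg=0xF2
After byte 4 (0xD5): reg=0xF5
After byte 5 (0xE7): reg=0x7E
After byte 6 (0xBA): reg=0x52
Register before byte 7: 0x52
After XOR with byte 0xB5: 0xE7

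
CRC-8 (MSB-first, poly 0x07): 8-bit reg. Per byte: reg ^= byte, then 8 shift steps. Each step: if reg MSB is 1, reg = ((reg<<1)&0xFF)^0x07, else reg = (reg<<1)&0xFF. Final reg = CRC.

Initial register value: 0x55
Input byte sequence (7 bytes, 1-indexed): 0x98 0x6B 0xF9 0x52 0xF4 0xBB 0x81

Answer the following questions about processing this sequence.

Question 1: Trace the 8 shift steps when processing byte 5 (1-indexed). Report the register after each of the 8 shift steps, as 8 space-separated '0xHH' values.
After byte 1 (0x98): reg=0x6D
After byte 2 (0x6B): reg=0x12
After byte 3 (0xF9): reg=0x9F
After byte 4 (0x52): reg=0x6D
Register before byte 5: 0x6D
After XOR with byte 0xF4: 0x99

Answer: 0x35 0x6A 0xD4 0xAF 0x59 0xB2 0x63 0xC6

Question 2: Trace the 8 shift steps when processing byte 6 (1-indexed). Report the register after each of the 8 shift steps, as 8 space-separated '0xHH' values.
After byte 1 (0x98): reg=0x6D
After byte 2 (0x6B): reg=0x12
After byte 3 (0xF9): reg=0x9F
After byte 4 (0x52): reg=0x6D
After byte 5 (0xF4): reg=0xC6
Register before byte 6: 0xC6
After XOR with byte 0xBB: 0x7D

Answer: 0xFA 0xF3 0xE1 0xC5 0x8D 0x1D 0x3A 0x74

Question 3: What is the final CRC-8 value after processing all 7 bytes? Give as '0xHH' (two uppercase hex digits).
Answer: 0xC5

Derivation:
After byte 1 (0x98): reg=0x6D
After byte 2 (0x6B): reg=0x12
After byte 3 (0xF9): reg=0x9F
After byte 4 (0x52): reg=0x6D
After byte 5 (0xF4): reg=0xC6
After byte 6 (0xBB): reg=0x74
After byte 7 (0x81): reg=0xC5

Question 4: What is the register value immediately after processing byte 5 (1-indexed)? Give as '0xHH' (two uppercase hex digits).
Answer: 0xC6

Derivation:
After byte 1 (0x98): reg=0x6D
After byte 2 (0x6B): reg=0x12
After byte 3 (0xF9): reg=0x9F
After byte 4 (0x52): reg=0x6D
After byte 5 (0xF4): reg=0xC6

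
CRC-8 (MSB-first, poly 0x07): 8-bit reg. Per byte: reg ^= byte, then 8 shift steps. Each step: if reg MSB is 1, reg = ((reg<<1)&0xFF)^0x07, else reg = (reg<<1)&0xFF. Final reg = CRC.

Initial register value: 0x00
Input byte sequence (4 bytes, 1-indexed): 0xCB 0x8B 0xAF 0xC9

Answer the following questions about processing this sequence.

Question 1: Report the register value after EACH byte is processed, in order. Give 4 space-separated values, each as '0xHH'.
0x7F 0xC2 0x04 0x6D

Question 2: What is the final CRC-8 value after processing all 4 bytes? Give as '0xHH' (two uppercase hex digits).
After byte 1 (0xCB): reg=0x7F
After byte 2 (0x8B): reg=0xC2
After byte 3 (0xAF): reg=0x04
After byte 4 (0xC9): reg=0x6D

Answer: 0x6D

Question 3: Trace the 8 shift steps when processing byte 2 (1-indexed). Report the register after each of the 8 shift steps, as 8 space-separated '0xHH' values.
After byte 1 (0xCB): reg=0x7F
Register before byte 2: 0x7F
After XOR with byte 0x8B: 0xF4

Answer: 0xEF 0xD9 0xB5 0x6D 0xDA 0xB3 0x61 0xC2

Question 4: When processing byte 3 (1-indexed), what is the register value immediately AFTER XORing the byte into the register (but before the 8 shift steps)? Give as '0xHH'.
Answer: 0x6D

Derivation:
Register before byte 3: 0xC2
Byte 3: 0xAF
0xC2 XOR 0xAF = 0x6D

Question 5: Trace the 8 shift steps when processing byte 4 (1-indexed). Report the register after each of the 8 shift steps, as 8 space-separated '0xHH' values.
Answer: 0x9D 0x3D 0x7A 0xF4 0xEF 0xD9 0xB5 0x6D

Derivation:
After byte 1 (0xCB): reg=0x7F
After byte 2 (0x8B): reg=0xC2
After byte 3 (0xAF): reg=0x04
Register before byte 4: 0x04
After XOR with byte 0xC9: 0xCD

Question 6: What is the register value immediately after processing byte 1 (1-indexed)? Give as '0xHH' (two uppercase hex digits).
Answer: 0x7F

Derivation:
After byte 1 (0xCB): reg=0x7F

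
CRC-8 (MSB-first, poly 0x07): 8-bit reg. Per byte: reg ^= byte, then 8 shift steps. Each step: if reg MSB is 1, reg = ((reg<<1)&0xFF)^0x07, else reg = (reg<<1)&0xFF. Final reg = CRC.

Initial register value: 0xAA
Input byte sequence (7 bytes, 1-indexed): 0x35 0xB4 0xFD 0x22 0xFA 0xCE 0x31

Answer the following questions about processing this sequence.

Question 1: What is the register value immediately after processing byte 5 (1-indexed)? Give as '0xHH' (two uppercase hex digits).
After byte 1 (0x35): reg=0xD4
After byte 2 (0xB4): reg=0x27
After byte 3 (0xFD): reg=0x08
After byte 4 (0x22): reg=0xD6
After byte 5 (0xFA): reg=0xC4

Answer: 0xC4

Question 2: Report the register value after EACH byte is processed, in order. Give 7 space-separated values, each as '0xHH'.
0xD4 0x27 0x08 0xD6 0xC4 0x36 0x15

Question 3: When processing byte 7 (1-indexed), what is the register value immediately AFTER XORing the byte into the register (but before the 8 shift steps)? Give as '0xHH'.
Answer: 0x07

Derivation:
Register before byte 7: 0x36
Byte 7: 0x31
0x36 XOR 0x31 = 0x07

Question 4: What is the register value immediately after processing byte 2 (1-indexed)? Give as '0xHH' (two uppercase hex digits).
After byte 1 (0x35): reg=0xD4
After byte 2 (0xB4): reg=0x27

Answer: 0x27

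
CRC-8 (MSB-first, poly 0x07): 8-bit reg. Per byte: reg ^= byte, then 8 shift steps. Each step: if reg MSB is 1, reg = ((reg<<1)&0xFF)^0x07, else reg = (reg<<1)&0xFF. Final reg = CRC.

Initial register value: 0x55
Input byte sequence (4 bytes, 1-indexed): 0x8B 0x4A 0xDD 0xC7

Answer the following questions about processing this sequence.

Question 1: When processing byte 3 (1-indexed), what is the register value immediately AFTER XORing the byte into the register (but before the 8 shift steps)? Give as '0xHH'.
Register before byte 3: 0x9D
Byte 3: 0xDD
0x9D XOR 0xDD = 0x40

Answer: 0x40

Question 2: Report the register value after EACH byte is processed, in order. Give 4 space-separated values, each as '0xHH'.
0x14 0x9D 0xC7 0x00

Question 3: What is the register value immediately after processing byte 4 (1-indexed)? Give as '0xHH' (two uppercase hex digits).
After byte 1 (0x8B): reg=0x14
After byte 2 (0x4A): reg=0x9D
After byte 3 (0xDD): reg=0xC7
After byte 4 (0xC7): reg=0x00

Answer: 0x00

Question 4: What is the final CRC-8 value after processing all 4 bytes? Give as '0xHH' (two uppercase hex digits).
Answer: 0x00

Derivation:
After byte 1 (0x8B): reg=0x14
After byte 2 (0x4A): reg=0x9D
After byte 3 (0xDD): reg=0xC7
After byte 4 (0xC7): reg=0x00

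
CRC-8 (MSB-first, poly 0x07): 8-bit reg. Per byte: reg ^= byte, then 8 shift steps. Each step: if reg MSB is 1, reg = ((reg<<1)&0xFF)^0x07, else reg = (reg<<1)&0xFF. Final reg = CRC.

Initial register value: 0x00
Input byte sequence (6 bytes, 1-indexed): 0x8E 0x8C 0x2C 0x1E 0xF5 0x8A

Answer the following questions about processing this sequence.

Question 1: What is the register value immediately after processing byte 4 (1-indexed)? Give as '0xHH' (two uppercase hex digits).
After byte 1 (0x8E): reg=0xA3
After byte 2 (0x8C): reg=0xCD
After byte 3 (0x2C): reg=0xA9
After byte 4 (0x1E): reg=0x0C

Answer: 0x0C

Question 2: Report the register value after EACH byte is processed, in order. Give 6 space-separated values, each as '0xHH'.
0xA3 0xCD 0xA9 0x0C 0xE1 0x16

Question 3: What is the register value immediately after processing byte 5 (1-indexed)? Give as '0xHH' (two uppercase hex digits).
After byte 1 (0x8E): reg=0xA3
After byte 2 (0x8C): reg=0xCD
After byte 3 (0x2C): reg=0xA9
After byte 4 (0x1E): reg=0x0C
After byte 5 (0xF5): reg=0xE1

Answer: 0xE1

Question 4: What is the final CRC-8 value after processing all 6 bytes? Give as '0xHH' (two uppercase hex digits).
Answer: 0x16

Derivation:
After byte 1 (0x8E): reg=0xA3
After byte 2 (0x8C): reg=0xCD
After byte 3 (0x2C): reg=0xA9
After byte 4 (0x1E): reg=0x0C
After byte 5 (0xF5): reg=0xE1
After byte 6 (0x8A): reg=0x16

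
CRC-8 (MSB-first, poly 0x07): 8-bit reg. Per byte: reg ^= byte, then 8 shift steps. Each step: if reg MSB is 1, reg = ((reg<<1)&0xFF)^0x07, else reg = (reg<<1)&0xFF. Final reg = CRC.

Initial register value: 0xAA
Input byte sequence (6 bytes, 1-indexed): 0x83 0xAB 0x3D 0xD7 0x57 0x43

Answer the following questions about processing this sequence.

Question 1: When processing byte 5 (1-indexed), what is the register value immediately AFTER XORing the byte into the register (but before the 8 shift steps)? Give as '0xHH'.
Answer: 0xA0

Derivation:
Register before byte 5: 0xF7
Byte 5: 0x57
0xF7 XOR 0x57 = 0xA0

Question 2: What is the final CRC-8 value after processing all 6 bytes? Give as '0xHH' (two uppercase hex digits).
After byte 1 (0x83): reg=0xDF
After byte 2 (0xAB): reg=0x4B
After byte 3 (0x3D): reg=0x45
After byte 4 (0xD7): reg=0xF7
After byte 5 (0x57): reg=0x69
After byte 6 (0x43): reg=0xD6

Answer: 0xD6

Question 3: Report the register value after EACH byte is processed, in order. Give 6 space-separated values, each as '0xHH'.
0xDF 0x4B 0x45 0xF7 0x69 0xD6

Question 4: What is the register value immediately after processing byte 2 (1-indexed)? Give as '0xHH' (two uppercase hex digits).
Answer: 0x4B

Derivation:
After byte 1 (0x83): reg=0xDF
After byte 2 (0xAB): reg=0x4B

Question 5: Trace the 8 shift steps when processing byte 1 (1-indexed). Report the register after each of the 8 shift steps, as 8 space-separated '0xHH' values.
Answer: 0x52 0xA4 0x4F 0x9E 0x3B 0x76 0xEC 0xDF

Derivation:
Register before byte 1: 0xAA
After XOR with byte 0x83: 0x29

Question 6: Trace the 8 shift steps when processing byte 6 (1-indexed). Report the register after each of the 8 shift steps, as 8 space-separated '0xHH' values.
Answer: 0x54 0xA8 0x57 0xAE 0x5B 0xB6 0x6B 0xD6

Derivation:
After byte 1 (0x83): reg=0xDF
After byte 2 (0xAB): reg=0x4B
After byte 3 (0x3D): reg=0x45
After byte 4 (0xD7): reg=0xF7
After byte 5 (0x57): reg=0x69
Register before byte 6: 0x69
After XOR with byte 0x43: 0x2A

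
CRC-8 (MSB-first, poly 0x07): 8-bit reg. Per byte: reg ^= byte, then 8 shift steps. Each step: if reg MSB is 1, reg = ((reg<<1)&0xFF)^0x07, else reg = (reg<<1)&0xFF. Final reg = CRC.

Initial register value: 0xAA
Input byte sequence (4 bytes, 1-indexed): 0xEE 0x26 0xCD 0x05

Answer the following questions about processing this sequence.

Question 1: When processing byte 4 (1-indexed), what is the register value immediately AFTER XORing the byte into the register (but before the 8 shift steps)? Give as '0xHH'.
Register before byte 4: 0x90
Byte 4: 0x05
0x90 XOR 0x05 = 0x95

Answer: 0x95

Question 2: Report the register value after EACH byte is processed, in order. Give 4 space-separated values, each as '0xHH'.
0xDB 0xFD 0x90 0xE2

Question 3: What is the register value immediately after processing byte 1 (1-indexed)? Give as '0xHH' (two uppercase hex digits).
Answer: 0xDB

Derivation:
After byte 1 (0xEE): reg=0xDB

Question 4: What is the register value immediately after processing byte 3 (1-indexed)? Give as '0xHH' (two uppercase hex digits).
Answer: 0x90

Derivation:
After byte 1 (0xEE): reg=0xDB
After byte 2 (0x26): reg=0xFD
After byte 3 (0xCD): reg=0x90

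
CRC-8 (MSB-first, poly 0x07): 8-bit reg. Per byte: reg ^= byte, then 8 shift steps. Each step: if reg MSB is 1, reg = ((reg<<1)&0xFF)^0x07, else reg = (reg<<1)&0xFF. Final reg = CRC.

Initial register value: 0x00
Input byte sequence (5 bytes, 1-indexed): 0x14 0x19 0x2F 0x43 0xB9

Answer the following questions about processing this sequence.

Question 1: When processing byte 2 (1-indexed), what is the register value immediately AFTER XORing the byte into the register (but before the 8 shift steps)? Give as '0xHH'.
Register before byte 2: 0x6C
Byte 2: 0x19
0x6C XOR 0x19 = 0x75

Answer: 0x75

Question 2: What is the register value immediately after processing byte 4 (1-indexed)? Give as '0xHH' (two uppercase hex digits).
After byte 1 (0x14): reg=0x6C
After byte 2 (0x19): reg=0x4C
After byte 3 (0x2F): reg=0x2E
After byte 4 (0x43): reg=0x04

Answer: 0x04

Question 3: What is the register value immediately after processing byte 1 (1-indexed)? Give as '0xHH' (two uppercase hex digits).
Answer: 0x6C

Derivation:
After byte 1 (0x14): reg=0x6C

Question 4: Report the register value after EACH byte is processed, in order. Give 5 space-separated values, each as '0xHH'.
0x6C 0x4C 0x2E 0x04 0x3A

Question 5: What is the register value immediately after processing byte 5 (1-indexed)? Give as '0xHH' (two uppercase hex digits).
Answer: 0x3A

Derivation:
After byte 1 (0x14): reg=0x6C
After byte 2 (0x19): reg=0x4C
After byte 3 (0x2F): reg=0x2E
After byte 4 (0x43): reg=0x04
After byte 5 (0xB9): reg=0x3A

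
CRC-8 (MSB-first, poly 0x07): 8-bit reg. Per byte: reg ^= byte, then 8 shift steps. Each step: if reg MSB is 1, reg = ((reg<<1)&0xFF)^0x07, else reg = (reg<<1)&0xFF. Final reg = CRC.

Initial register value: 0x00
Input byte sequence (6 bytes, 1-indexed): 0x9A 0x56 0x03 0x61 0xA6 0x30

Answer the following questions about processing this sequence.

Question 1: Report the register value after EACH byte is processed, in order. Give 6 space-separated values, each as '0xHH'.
0xCF 0xC6 0x55 0x8C 0xD6 0xBC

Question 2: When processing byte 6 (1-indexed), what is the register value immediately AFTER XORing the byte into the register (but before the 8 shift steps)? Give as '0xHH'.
Register before byte 6: 0xD6
Byte 6: 0x30
0xD6 XOR 0x30 = 0xE6

Answer: 0xE6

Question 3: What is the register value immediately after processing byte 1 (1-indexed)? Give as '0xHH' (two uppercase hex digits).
Answer: 0xCF

Derivation:
After byte 1 (0x9A): reg=0xCF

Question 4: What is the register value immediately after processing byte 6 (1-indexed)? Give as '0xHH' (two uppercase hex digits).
Answer: 0xBC

Derivation:
After byte 1 (0x9A): reg=0xCF
After byte 2 (0x56): reg=0xC6
After byte 3 (0x03): reg=0x55
After byte 4 (0x61): reg=0x8C
After byte 5 (0xA6): reg=0xD6
After byte 6 (0x30): reg=0xBC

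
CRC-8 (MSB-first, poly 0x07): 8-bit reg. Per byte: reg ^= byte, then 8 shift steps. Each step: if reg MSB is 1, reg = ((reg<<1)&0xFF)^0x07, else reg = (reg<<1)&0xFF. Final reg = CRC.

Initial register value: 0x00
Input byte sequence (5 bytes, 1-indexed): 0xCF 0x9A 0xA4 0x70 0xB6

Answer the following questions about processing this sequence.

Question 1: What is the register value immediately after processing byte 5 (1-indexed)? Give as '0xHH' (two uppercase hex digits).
After byte 1 (0xCF): reg=0x63
After byte 2 (0x9A): reg=0xE1
After byte 3 (0xA4): reg=0xDC
After byte 4 (0x70): reg=0x4D
After byte 5 (0xB6): reg=0xEF

Answer: 0xEF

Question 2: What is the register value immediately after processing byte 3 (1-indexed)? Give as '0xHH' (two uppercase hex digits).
After byte 1 (0xCF): reg=0x63
After byte 2 (0x9A): reg=0xE1
After byte 3 (0xA4): reg=0xDC

Answer: 0xDC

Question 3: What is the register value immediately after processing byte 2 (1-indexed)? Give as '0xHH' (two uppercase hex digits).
Answer: 0xE1

Derivation:
After byte 1 (0xCF): reg=0x63
After byte 2 (0x9A): reg=0xE1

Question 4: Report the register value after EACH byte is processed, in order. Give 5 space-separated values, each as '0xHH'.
0x63 0xE1 0xDC 0x4D 0xEF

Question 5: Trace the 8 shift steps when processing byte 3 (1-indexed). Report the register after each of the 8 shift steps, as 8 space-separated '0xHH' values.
After byte 1 (0xCF): reg=0x63
After byte 2 (0x9A): reg=0xE1
Register before byte 3: 0xE1
After XOR with byte 0xA4: 0x45

Answer: 0x8A 0x13 0x26 0x4C 0x98 0x37 0x6E 0xDC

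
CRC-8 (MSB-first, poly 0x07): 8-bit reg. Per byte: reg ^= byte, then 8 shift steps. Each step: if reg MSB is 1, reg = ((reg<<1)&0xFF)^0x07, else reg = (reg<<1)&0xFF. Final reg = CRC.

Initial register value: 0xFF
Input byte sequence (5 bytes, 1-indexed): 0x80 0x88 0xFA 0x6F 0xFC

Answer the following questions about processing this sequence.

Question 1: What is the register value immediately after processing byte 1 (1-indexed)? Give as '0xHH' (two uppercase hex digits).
After byte 1 (0x80): reg=0x7A

Answer: 0x7A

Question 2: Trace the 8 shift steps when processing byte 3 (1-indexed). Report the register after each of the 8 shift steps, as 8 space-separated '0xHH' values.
After byte 1 (0x80): reg=0x7A
After byte 2 (0x88): reg=0xD0
Register before byte 3: 0xD0
After XOR with byte 0xFA: 0x2A

Answer: 0x54 0xA8 0x57 0xAE 0x5B 0xB6 0x6B 0xD6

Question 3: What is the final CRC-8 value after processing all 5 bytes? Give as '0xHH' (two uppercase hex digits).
Answer: 0x08

Derivation:
After byte 1 (0x80): reg=0x7A
After byte 2 (0x88): reg=0xD0
After byte 3 (0xFA): reg=0xD6
After byte 4 (0x6F): reg=0x26
After byte 5 (0xFC): reg=0x08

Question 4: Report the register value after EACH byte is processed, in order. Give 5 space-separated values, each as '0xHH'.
0x7A 0xD0 0xD6 0x26 0x08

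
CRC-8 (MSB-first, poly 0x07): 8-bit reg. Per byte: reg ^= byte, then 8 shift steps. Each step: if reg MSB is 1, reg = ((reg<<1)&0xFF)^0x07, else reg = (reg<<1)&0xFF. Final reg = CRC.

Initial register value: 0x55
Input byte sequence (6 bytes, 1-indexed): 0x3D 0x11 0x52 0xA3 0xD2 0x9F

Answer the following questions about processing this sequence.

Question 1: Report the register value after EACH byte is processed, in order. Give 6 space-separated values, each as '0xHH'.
0x1F 0x2A 0x6F 0x6A 0x21 0x33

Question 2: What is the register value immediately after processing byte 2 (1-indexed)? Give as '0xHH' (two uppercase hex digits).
After byte 1 (0x3D): reg=0x1F
After byte 2 (0x11): reg=0x2A

Answer: 0x2A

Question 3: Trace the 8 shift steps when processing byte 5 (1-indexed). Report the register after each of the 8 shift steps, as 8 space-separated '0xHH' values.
Answer: 0x77 0xEE 0xDB 0xB1 0x65 0xCA 0x93 0x21

Derivation:
After byte 1 (0x3D): reg=0x1F
After byte 2 (0x11): reg=0x2A
After byte 3 (0x52): reg=0x6F
After byte 4 (0xA3): reg=0x6A
Register before byte 5: 0x6A
After XOR with byte 0xD2: 0xB8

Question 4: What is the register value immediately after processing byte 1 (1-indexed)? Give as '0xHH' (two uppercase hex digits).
After byte 1 (0x3D): reg=0x1F

Answer: 0x1F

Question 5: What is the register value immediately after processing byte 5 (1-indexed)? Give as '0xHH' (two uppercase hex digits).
Answer: 0x21

Derivation:
After byte 1 (0x3D): reg=0x1F
After byte 2 (0x11): reg=0x2A
After byte 3 (0x52): reg=0x6F
After byte 4 (0xA3): reg=0x6A
After byte 5 (0xD2): reg=0x21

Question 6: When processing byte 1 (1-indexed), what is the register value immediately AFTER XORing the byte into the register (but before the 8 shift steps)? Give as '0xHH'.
Register before byte 1: 0x55
Byte 1: 0x3D
0x55 XOR 0x3D = 0x68

Answer: 0x68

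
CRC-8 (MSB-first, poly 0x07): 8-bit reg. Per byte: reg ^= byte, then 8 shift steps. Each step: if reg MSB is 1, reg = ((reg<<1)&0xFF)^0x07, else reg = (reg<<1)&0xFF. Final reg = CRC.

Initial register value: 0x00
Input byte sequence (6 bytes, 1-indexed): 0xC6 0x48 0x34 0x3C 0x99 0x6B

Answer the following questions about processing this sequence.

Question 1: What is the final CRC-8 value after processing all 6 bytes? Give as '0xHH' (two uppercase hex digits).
After byte 1 (0xC6): reg=0x5C
After byte 2 (0x48): reg=0x6C
After byte 3 (0x34): reg=0x8F
After byte 4 (0x3C): reg=0x10
After byte 5 (0x99): reg=0xB6
After byte 6 (0x6B): reg=0x1D

Answer: 0x1D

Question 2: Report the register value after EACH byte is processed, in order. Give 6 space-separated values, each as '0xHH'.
0x5C 0x6C 0x8F 0x10 0xB6 0x1D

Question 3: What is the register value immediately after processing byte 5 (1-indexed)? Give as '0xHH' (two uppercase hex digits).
Answer: 0xB6

Derivation:
After byte 1 (0xC6): reg=0x5C
After byte 2 (0x48): reg=0x6C
After byte 3 (0x34): reg=0x8F
After byte 4 (0x3C): reg=0x10
After byte 5 (0x99): reg=0xB6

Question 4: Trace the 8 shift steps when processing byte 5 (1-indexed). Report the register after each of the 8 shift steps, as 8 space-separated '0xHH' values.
After byte 1 (0xC6): reg=0x5C
After byte 2 (0x48): reg=0x6C
After byte 3 (0x34): reg=0x8F
After byte 4 (0x3C): reg=0x10
Register before byte 5: 0x10
After XOR with byte 0x99: 0x89

Answer: 0x15 0x2A 0x54 0xA8 0x57 0xAE 0x5B 0xB6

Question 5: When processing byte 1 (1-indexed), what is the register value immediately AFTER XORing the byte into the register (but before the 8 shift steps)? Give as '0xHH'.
Register before byte 1: 0x00
Byte 1: 0xC6
0x00 XOR 0xC6 = 0xC6

Answer: 0xC6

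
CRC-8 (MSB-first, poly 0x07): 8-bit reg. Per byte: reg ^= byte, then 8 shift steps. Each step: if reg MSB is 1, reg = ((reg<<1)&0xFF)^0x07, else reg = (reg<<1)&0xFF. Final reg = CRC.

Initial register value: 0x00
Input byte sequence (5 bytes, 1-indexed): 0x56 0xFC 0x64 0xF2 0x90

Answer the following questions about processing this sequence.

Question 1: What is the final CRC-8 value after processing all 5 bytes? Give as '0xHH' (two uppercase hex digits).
After byte 1 (0x56): reg=0xA5
After byte 2 (0xFC): reg=0x88
After byte 3 (0x64): reg=0x8A
After byte 4 (0xF2): reg=0x6F
After byte 5 (0x90): reg=0xF3

Answer: 0xF3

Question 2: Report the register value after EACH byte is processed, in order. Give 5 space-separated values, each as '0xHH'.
0xA5 0x88 0x8A 0x6F 0xF3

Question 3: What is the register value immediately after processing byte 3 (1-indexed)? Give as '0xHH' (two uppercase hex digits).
Answer: 0x8A

Derivation:
After byte 1 (0x56): reg=0xA5
After byte 2 (0xFC): reg=0x88
After byte 3 (0x64): reg=0x8A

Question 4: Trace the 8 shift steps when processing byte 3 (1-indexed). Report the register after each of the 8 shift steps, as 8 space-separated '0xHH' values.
Answer: 0xDF 0xB9 0x75 0xEA 0xD3 0xA1 0x45 0x8A

Derivation:
After byte 1 (0x56): reg=0xA5
After byte 2 (0xFC): reg=0x88
Register before byte 3: 0x88
After XOR with byte 0x64: 0xEC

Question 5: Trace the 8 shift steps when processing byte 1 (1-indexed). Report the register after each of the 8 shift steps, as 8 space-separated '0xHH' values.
Register before byte 1: 0x00
After XOR with byte 0x56: 0x56

Answer: 0xAC 0x5F 0xBE 0x7B 0xF6 0xEB 0xD1 0xA5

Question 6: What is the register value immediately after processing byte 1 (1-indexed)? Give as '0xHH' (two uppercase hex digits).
Answer: 0xA5

Derivation:
After byte 1 (0x56): reg=0xA5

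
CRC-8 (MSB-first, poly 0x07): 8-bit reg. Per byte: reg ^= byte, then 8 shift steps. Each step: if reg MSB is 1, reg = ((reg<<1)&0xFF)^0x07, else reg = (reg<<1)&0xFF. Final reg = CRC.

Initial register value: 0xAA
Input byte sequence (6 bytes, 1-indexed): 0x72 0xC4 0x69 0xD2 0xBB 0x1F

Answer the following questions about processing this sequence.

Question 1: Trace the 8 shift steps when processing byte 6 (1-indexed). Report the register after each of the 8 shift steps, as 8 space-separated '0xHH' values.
After byte 1 (0x72): reg=0x06
After byte 2 (0xC4): reg=0x40
After byte 3 (0x69): reg=0xDF
After byte 4 (0xD2): reg=0x23
After byte 5 (0xBB): reg=0xC1
Register before byte 6: 0xC1
After XOR with byte 0x1F: 0xDE

Answer: 0xBB 0x71 0xE2 0xC3 0x81 0x05 0x0A 0x14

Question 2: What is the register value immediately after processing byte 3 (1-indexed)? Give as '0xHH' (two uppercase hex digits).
Answer: 0xDF

Derivation:
After byte 1 (0x72): reg=0x06
After byte 2 (0xC4): reg=0x40
After byte 3 (0x69): reg=0xDF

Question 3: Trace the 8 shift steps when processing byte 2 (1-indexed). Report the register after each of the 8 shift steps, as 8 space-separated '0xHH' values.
After byte 1 (0x72): reg=0x06
Register before byte 2: 0x06
After XOR with byte 0xC4: 0xC2

Answer: 0x83 0x01 0x02 0x04 0x08 0x10 0x20 0x40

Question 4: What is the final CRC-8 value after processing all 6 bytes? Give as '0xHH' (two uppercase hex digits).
After byte 1 (0x72): reg=0x06
After byte 2 (0xC4): reg=0x40
After byte 3 (0x69): reg=0xDF
After byte 4 (0xD2): reg=0x23
After byte 5 (0xBB): reg=0xC1
After byte 6 (0x1F): reg=0x14

Answer: 0x14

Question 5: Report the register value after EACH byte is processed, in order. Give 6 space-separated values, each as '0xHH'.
0x06 0x40 0xDF 0x23 0xC1 0x14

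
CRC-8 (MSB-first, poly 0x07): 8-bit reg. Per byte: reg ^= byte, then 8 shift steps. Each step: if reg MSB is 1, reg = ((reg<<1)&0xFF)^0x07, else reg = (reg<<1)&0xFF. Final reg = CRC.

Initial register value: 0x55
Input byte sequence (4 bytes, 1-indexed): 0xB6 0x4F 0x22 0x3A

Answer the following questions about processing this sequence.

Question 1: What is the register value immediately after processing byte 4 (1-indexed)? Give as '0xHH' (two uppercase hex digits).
After byte 1 (0xB6): reg=0xA7
After byte 2 (0x4F): reg=0x96
After byte 3 (0x22): reg=0x05
After byte 4 (0x3A): reg=0xBD

Answer: 0xBD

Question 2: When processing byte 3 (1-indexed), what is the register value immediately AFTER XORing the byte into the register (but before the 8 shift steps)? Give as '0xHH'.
Register before byte 3: 0x96
Byte 3: 0x22
0x96 XOR 0x22 = 0xB4

Answer: 0xB4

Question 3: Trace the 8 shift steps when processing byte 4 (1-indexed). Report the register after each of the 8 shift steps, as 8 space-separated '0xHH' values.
After byte 1 (0xB6): reg=0xA7
After byte 2 (0x4F): reg=0x96
After byte 3 (0x22): reg=0x05
Register before byte 4: 0x05
After XOR with byte 0x3A: 0x3F

Answer: 0x7E 0xFC 0xFF 0xF9 0xF5 0xED 0xDD 0xBD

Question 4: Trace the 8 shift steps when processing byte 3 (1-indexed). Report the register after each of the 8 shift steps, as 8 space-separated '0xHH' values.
After byte 1 (0xB6): reg=0xA7
After byte 2 (0x4F): reg=0x96
Register before byte 3: 0x96
After XOR with byte 0x22: 0xB4

Answer: 0x6F 0xDE 0xBB 0x71 0xE2 0xC3 0x81 0x05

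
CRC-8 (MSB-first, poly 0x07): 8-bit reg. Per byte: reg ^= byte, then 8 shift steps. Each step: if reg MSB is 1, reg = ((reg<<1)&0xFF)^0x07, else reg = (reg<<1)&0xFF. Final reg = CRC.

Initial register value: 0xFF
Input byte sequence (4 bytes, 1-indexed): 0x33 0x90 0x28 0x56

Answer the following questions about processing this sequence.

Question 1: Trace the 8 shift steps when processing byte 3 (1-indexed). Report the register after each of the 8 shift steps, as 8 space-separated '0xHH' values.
Answer: 0x87 0x09 0x12 0x24 0x48 0x90 0x27 0x4E

Derivation:
After byte 1 (0x33): reg=0x6A
After byte 2 (0x90): reg=0xE8
Register before byte 3: 0xE8
After XOR with byte 0x28: 0xC0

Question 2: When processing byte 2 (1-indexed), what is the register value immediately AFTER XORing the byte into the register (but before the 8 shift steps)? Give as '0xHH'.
Register before byte 2: 0x6A
Byte 2: 0x90
0x6A XOR 0x90 = 0xFA

Answer: 0xFA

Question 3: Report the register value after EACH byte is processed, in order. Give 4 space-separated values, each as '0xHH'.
0x6A 0xE8 0x4E 0x48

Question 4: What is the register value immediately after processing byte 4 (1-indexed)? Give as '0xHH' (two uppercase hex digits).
After byte 1 (0x33): reg=0x6A
After byte 2 (0x90): reg=0xE8
After byte 3 (0x28): reg=0x4E
After byte 4 (0x56): reg=0x48

Answer: 0x48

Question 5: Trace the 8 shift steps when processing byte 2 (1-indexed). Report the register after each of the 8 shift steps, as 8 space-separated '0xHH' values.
Answer: 0xF3 0xE1 0xC5 0x8D 0x1D 0x3A 0x74 0xE8

Derivation:
After byte 1 (0x33): reg=0x6A
Register before byte 2: 0x6A
After XOR with byte 0x90: 0xFA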